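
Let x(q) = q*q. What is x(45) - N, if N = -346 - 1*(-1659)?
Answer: 712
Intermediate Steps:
x(q) = q**2
N = 1313 (N = -346 + 1659 = 1313)
x(45) - N = 45**2 - 1*1313 = 2025 - 1313 = 712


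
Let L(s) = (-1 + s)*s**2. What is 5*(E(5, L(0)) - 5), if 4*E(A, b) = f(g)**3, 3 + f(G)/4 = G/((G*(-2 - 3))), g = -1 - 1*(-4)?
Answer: -66161/25 ≈ -2646.4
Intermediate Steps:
g = 3 (g = -1 + 4 = 3)
f(G) = -64/5 (f(G) = -12 + 4*(G/((G*(-2 - 3)))) = -12 + 4*(G/((G*(-5)))) = -12 + 4*(G/((-5*G))) = -12 + 4*(G*(-1/(5*G))) = -12 + 4*(-1/5) = -12 - 4/5 = -64/5)
L(s) = s**2*(-1 + s)
E(A, b) = -65536/125 (E(A, b) = (-64/5)**3/4 = (1/4)*(-262144/125) = -65536/125)
5*(E(5, L(0)) - 5) = 5*(-65536/125 - 5) = 5*(-66161/125) = -66161/25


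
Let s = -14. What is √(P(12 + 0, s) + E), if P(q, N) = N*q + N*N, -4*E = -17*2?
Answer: √146/2 ≈ 6.0415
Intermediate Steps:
E = 17/2 (E = -(-17)*2/4 = -¼*(-34) = 17/2 ≈ 8.5000)
P(q, N) = N² + N*q (P(q, N) = N*q + N² = N² + N*q)
√(P(12 + 0, s) + E) = √(-14*(-14 + (12 + 0)) + 17/2) = √(-14*(-14 + 12) + 17/2) = √(-14*(-2) + 17/2) = √(28 + 17/2) = √(73/2) = √146/2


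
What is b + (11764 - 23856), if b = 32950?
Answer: 20858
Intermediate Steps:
b + (11764 - 23856) = 32950 + (11764 - 23856) = 32950 - 12092 = 20858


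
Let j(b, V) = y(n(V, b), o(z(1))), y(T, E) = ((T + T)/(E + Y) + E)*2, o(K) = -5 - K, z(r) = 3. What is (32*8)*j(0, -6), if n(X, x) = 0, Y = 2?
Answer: -4096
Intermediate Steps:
y(T, E) = 2*E + 4*T/(2 + E) (y(T, E) = ((T + T)/(E + 2) + E)*2 = ((2*T)/(2 + E) + E)*2 = (2*T/(2 + E) + E)*2 = (E + 2*T/(2 + E))*2 = 2*E + 4*T/(2 + E))
j(b, V) = -16 (j(b, V) = 2*((-5 - 1*3)**2 + 2*(-5 - 1*3) + 2*0)/(2 + (-5 - 1*3)) = 2*((-5 - 3)**2 + 2*(-5 - 3) + 0)/(2 + (-5 - 3)) = 2*((-8)**2 + 2*(-8) + 0)/(2 - 8) = 2*(64 - 16 + 0)/(-6) = 2*(-1/6)*48 = -16)
(32*8)*j(0, -6) = (32*8)*(-16) = 256*(-16) = -4096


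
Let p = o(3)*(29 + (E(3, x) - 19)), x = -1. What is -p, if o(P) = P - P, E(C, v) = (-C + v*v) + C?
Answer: 0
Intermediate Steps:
E(C, v) = v**2 (E(C, v) = (-C + v**2) + C = (v**2 - C) + C = v**2)
o(P) = 0
p = 0 (p = 0*(29 + ((-1)**2 - 19)) = 0*(29 + (1 - 19)) = 0*(29 - 18) = 0*11 = 0)
-p = -1*0 = 0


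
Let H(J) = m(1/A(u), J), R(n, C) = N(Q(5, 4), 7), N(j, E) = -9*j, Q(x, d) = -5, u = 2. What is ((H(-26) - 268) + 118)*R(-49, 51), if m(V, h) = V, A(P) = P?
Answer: -13455/2 ≈ -6727.5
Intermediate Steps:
N(j, E) = -9*j
R(n, C) = 45 (R(n, C) = -9*(-5) = 45)
H(J) = ½ (H(J) = 1/2 = ½)
((H(-26) - 268) + 118)*R(-49, 51) = ((½ - 268) + 118)*45 = (-535/2 + 118)*45 = -299/2*45 = -13455/2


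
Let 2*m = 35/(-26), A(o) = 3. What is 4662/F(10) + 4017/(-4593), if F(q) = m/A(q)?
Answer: -159071471/7655 ≈ -20780.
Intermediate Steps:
m = -35/52 (m = (35/(-26))/2 = (35*(-1/26))/2 = (½)*(-35/26) = -35/52 ≈ -0.67308)
F(q) = -35/156 (F(q) = -35/52/3 = -35/52*⅓ = -35/156)
4662/F(10) + 4017/(-4593) = 4662/(-35/156) + 4017/(-4593) = 4662*(-156/35) + 4017*(-1/4593) = -103896/5 - 1339/1531 = -159071471/7655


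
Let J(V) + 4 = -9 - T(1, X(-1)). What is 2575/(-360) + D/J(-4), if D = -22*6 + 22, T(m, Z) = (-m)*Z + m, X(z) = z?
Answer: 13/72 ≈ 0.18056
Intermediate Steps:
T(m, Z) = m - Z*m (T(m, Z) = -Z*m + m = m - Z*m)
J(V) = -15 (J(V) = -4 + (-9 - (1 - 1*(-1))) = -4 + (-9 - (1 + 1)) = -4 + (-9 - 2) = -4 - 11 = -15)
D = -110 (D = -132 + 22 = -110)
2575/(-360) + D/J(-4) = 2575/(-360) - 110/(-15) = 2575*(-1/360) - 110*(-1/15) = -515/72 + 22/3 = 13/72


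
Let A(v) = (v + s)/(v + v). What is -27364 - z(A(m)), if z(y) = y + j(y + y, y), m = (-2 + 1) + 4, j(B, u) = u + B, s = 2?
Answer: -82102/3 ≈ -27367.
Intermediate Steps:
j(B, u) = B + u
m = 3 (m = -1 + 4 = 3)
A(v) = (2 + v)/(2*v) (A(v) = (v + 2)/(v + v) = (2 + v)/((2*v)) = (2 + v)*(1/(2*v)) = (2 + v)/(2*v))
z(y) = 4*y (z(y) = y + ((y + y) + y) = y + (2*y + y) = y + 3*y = 4*y)
-27364 - z(A(m)) = -27364 - 4*(½)*(2 + 3)/3 = -27364 - 4*(½)*(⅓)*5 = -27364 - 4*5/6 = -27364 - 1*10/3 = -27364 - 10/3 = -82102/3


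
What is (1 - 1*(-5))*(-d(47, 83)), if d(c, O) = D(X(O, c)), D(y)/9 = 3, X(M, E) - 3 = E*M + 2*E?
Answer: -162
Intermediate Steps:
X(M, E) = 3 + 2*E + E*M (X(M, E) = 3 + (E*M + 2*E) = 3 + (2*E + E*M) = 3 + 2*E + E*M)
D(y) = 27 (D(y) = 9*3 = 27)
d(c, O) = 27
(1 - 1*(-5))*(-d(47, 83)) = (1 - 1*(-5))*(-1*27) = (1 + 5)*(-27) = 6*(-27) = -162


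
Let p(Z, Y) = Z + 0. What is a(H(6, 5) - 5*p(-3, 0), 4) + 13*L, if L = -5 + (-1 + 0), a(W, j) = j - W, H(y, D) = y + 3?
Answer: -98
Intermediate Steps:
H(y, D) = 3 + y
p(Z, Y) = Z
L = -6 (L = -5 - 1 = -6)
a(H(6, 5) - 5*p(-3, 0), 4) + 13*L = (4 - ((3 + 6) - 5*(-3))) + 13*(-6) = (4 - (9 + 15)) - 78 = (4 - 1*24) - 78 = (4 - 24) - 78 = -20 - 78 = -98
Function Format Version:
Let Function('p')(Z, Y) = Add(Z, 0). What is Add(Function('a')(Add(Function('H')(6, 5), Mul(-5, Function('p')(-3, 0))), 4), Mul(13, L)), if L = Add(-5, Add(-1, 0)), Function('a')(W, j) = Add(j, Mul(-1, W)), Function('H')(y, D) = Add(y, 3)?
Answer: -98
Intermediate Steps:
Function('H')(y, D) = Add(3, y)
Function('p')(Z, Y) = Z
L = -6 (L = Add(-5, -1) = -6)
Add(Function('a')(Add(Function('H')(6, 5), Mul(-5, Function('p')(-3, 0))), 4), Mul(13, L)) = Add(Add(4, Mul(-1, Add(Add(3, 6), Mul(-5, -3)))), Mul(13, -6)) = Add(Add(4, Mul(-1, Add(9, 15))), -78) = Add(Add(4, Mul(-1, 24)), -78) = Add(Add(4, -24), -78) = Add(-20, -78) = -98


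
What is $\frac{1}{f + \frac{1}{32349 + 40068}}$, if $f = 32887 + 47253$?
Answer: $\frac{72417}{5803498381} \approx 1.2478 \cdot 10^{-5}$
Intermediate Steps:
$f = 80140$
$\frac{1}{f + \frac{1}{32349 + 40068}} = \frac{1}{80140 + \frac{1}{32349 + 40068}} = \frac{1}{80140 + \frac{1}{72417}} = \frac{1}{\frac{5803498381}{72417}} = \frac{72417}{5803498381}$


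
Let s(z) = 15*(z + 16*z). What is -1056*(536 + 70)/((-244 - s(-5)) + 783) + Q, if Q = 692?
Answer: 307676/907 ≈ 339.22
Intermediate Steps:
s(z) = 255*z (s(z) = 15*(17*z) = 255*z)
-1056*(536 + 70)/((-244 - s(-5)) + 783) + Q = -1056*(536 + 70)/((-244 - 255*(-5)) + 783) + 692 = -639936/((-244 - 1*(-1275)) + 783) + 692 = -639936/((-244 + 1275) + 783) + 692 = -639936/(1031 + 783) + 692 = -639936/1814 + 692 = -1056*303/907 + 692 = -319968/907 + 692 = 307676/907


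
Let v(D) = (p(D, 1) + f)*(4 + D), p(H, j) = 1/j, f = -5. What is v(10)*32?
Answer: -1792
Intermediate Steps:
v(D) = -16 - 4*D (v(D) = (1/1 - 5)*(4 + D) = (1 - 5)*(4 + D) = -4*(4 + D) = -16 - 4*D)
v(10)*32 = (-16 - 4*10)*32 = (-16 - 40)*32 = -56*32 = -1792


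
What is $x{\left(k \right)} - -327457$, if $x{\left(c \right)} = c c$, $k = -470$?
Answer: $548357$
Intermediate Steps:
$x{\left(c \right)} = c^{2}$
$x{\left(k \right)} - -327457 = \left(-470\right)^{2} - -327457 = 220900 + 327457 = 548357$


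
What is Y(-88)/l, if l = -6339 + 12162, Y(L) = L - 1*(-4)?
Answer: -28/1941 ≈ -0.014426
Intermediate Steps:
Y(L) = 4 + L (Y(L) = L + 4 = 4 + L)
l = 5823
Y(-88)/l = (4 - 88)/5823 = -84*1/5823 = -28/1941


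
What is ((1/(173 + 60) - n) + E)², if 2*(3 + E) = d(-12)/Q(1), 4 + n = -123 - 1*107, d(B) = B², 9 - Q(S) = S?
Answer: 3127158241/54289 ≈ 57602.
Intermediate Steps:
Q(S) = 9 - S
n = -234 (n = -4 + (-123 - 1*107) = -4 + (-123 - 107) = -4 - 230 = -234)
E = 6 (E = -3 + ((-12)²/(9 - 1*1))/2 = -3 + (144/(9 - 1))/2 = -3 + (144/8)/2 = -3 + (144*(⅛))/2 = -3 + (½)*18 = -3 + 9 = 6)
((1/(173 + 60) - n) + E)² = ((1/(173 + 60) - 1*(-234)) + 6)² = ((1/233 + 234) + 6)² = (54523/233 + 6)² = (55921/233)² = 3127158241/54289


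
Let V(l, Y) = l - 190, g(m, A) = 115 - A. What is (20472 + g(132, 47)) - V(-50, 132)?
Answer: 20780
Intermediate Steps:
V(l, Y) = -190 + l
(20472 + g(132, 47)) - V(-50, 132) = (20472 + (115 - 1*47)) - (-190 - 50) = (20472 + (115 - 47)) - 1*(-240) = (20472 + 68) + 240 = 20540 + 240 = 20780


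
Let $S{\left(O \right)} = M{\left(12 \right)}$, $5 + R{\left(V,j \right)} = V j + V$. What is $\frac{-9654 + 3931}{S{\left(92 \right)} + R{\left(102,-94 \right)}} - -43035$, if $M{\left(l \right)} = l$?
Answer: $\frac{407934488}{9479} \approx 43036.0$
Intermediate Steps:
$R{\left(V,j \right)} = -5 + V + V j$ ($R{\left(V,j \right)} = -5 + \left(V j + V\right) = -5 + \left(V + V j\right) = -5 + V + V j$)
$S{\left(O \right)} = 12$
$\frac{-9654 + 3931}{S{\left(92 \right)} + R{\left(102,-94 \right)}} - -43035 = \frac{-9654 + 3931}{12 + \left(-5 + 102 + 102 \left(-94\right)\right)} - -43035 = - \frac{5723}{12 - 9491} + 43035 = - \frac{5723}{-9479} + 43035 = \left(-5723\right) \left(- \frac{1}{9479}\right) + 43035 = \frac{5723}{9479} + 43035 = \frac{407934488}{9479}$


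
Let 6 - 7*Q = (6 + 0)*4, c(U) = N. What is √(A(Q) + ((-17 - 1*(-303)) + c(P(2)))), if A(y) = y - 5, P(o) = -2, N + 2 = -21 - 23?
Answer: √11389/7 ≈ 15.246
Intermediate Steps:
N = -46 (N = -2 + (-21 - 23) = -2 - 44 = -46)
c(U) = -46
Q = -18/7 (Q = 6/7 - (6 + 0)*4/7 = 6/7 - 6*4/7 = 6/7 - ⅐*24 = 6/7 - 24/7 = -18/7 ≈ -2.5714)
A(y) = -5 + y
√(A(Q) + ((-17 - 1*(-303)) + c(P(2)))) = √((-5 - 18/7) + ((-17 - 1*(-303)) - 46)) = √(-53/7 + ((-17 + 303) - 46)) = √(-53/7 + (286 - 46)) = √(-53/7 + 240) = √(1627/7) = √11389/7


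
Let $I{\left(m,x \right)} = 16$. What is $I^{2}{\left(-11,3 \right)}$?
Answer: $256$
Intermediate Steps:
$I^{2}{\left(-11,3 \right)} = 16^{2} = 256$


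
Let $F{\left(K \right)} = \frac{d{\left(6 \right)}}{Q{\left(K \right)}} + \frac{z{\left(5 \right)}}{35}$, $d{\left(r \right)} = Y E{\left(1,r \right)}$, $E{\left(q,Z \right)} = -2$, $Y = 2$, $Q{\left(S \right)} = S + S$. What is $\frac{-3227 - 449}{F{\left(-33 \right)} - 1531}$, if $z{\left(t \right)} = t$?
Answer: $\frac{424578}{176807} \approx 2.4014$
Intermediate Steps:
$Q{\left(S \right)} = 2 S$
$d{\left(r \right)} = -4$ ($d{\left(r \right)} = 2 \left(-2\right) = -4$)
$F{\left(K \right)} = \frac{1}{7} - \frac{2}{K}$ ($F{\left(K \right)} = - \frac{4}{2 K} + \frac{5}{35} = - 4 \frac{1}{2 K} + 5 \cdot \frac{1}{35} = - \frac{2}{K} + \frac{1}{7} = \frac{1}{7} - \frac{2}{K}$)
$\frac{-3227 - 449}{F{\left(-33 \right)} - 1531} = \frac{-3227 - 449}{\frac{-14 - 33}{7 \left(-33\right)} - 1531} = - \frac{3676}{\frac{1}{7} \left(- \frac{1}{33}\right) \left(-47\right) - 1531} = - \frac{3676}{\frac{47}{231} - 1531} = - \frac{3676}{- \frac{353614}{231}} = \left(-3676\right) \left(- \frac{231}{353614}\right) = \frac{424578}{176807}$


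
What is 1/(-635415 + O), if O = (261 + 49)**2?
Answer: -1/539315 ≈ -1.8542e-6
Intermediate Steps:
O = 96100 (O = 310**2 = 96100)
1/(-635415 + O) = 1/(-635415 + 96100) = 1/(-539315) = -1/539315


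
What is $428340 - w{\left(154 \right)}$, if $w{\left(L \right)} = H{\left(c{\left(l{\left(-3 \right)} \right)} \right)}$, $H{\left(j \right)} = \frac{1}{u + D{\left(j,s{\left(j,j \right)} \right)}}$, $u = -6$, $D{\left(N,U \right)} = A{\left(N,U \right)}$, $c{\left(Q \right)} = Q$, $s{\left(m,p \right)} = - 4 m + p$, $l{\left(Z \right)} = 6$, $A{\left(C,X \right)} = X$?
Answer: $\frac{10280161}{24} \approx 4.2834 \cdot 10^{5}$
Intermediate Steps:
$s{\left(m,p \right)} = p - 4 m$
$D{\left(N,U \right)} = U$
$H{\left(j \right)} = \frac{1}{-6 - 3 j}$ ($H{\left(j \right)} = \frac{1}{-6 + \left(j - 4 j\right)} = \frac{1}{-6 - 3 j}$)
$w{\left(L \right)} = - \frac{1}{24}$ ($w{\left(L \right)} = \frac{1}{3 \left(-2 - 6\right)} = \frac{1}{3 \left(-8\right)} = \frac{1}{3} \left(- \frac{1}{8}\right) = - \frac{1}{24}$)
$428340 - w{\left(154 \right)} = 428340 - - \frac{1}{24} = 428340 + \frac{1}{24} = \frac{10280161}{24}$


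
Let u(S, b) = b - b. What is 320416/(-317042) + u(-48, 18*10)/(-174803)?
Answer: -160208/158521 ≈ -1.0106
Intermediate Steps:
u(S, b) = 0
320416/(-317042) + u(-48, 18*10)/(-174803) = 320416/(-317042) + 0/(-174803) = 320416*(-1/317042) + 0*(-1/174803) = -160208/158521 + 0 = -160208/158521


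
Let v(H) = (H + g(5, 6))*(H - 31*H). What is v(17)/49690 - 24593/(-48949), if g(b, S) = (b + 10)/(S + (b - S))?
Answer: 72274637/243227581 ≈ 0.29715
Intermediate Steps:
g(b, S) = (10 + b)/b
v(H) = -30*H*(3 + H) (v(H) = (H + (10 + 5)/5)*(H - 31*H) = (H + (⅕)*15)*(-30*H) = (H + 3)*(-30*H) = (3 + H)*(-30*H) = -30*H*(3 + H))
v(17)/49690 - 24593/(-48949) = -30*17*(3 + 17)/49690 - 24593/(-48949) = -30*17*20*(1/49690) - 24593*(-1/48949) = -10200*1/49690 + 24593/48949 = -1020/4969 + 24593/48949 = 72274637/243227581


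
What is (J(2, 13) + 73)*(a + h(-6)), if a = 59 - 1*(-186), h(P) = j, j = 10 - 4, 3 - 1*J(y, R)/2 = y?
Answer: 18825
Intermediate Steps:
J(y, R) = 6 - 2*y
j = 6
h(P) = 6
a = 245 (a = 59 + 186 = 245)
(J(2, 13) + 73)*(a + h(-6)) = ((6 - 2*2) + 73)*(245 + 6) = ((6 - 4) + 73)*251 = (2 + 73)*251 = 75*251 = 18825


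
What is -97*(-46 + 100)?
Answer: -5238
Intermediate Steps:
-97*(-46 + 100) = -97*54 = -5238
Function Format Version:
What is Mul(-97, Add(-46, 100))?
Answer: -5238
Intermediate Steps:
Mul(-97, Add(-46, 100)) = Mul(-97, 54) = -5238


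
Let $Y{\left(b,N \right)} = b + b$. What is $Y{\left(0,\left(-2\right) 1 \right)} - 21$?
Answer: $-21$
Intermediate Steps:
$Y{\left(b,N \right)} = 2 b$
$Y{\left(0,\left(-2\right) 1 \right)} - 21 = 2 \cdot 0 - 21 = 0 - 21 = -21$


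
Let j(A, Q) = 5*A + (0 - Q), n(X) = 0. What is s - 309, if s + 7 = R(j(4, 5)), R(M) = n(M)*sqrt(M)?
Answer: -316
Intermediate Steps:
j(A, Q) = -Q + 5*A (j(A, Q) = 5*A - Q = -Q + 5*A)
R(M) = 0 (R(M) = 0*sqrt(M) = 0)
s = -7 (s = -7 + 0 = -7)
s - 309 = -7 - 309 = -316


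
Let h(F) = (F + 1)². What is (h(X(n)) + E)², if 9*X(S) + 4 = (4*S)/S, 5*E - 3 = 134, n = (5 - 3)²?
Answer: 20164/25 ≈ 806.56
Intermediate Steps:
n = 4 (n = 2² = 4)
E = 137/5 (E = ⅗ + (⅕)*134 = ⅗ + 134/5 = 137/5 ≈ 27.400)
X(S) = 0 (X(S) = -4/9 + ((4*S)/S)/9 = -4/9 + (⅑)*4 = -4/9 + 4/9 = 0)
h(F) = (1 + F)²
(h(X(n)) + E)² = ((1 + 0)² + 137/5)² = (1² + 137/5)² = (1 + 137/5)² = (142/5)² = 20164/25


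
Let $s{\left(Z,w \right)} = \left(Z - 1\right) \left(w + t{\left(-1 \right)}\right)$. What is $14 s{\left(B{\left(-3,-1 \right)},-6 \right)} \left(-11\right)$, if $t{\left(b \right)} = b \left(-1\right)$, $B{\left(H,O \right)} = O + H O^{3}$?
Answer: $770$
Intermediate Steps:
$t{\left(b \right)} = - b$
$s{\left(Z,w \right)} = \left(1 + w\right) \left(-1 + Z\right)$ ($s{\left(Z,w \right)} = \left(Z - 1\right) \left(w - -1\right) = \left(-1 + Z\right) \left(w + 1\right) = \left(-1 + Z\right) \left(1 + w\right) = \left(1 + w\right) \left(-1 + Z\right)$)
$14 s{\left(B{\left(-3,-1 \right)},-6 \right)} \left(-11\right) = 14 \left(-1 - \left(1 + 3 \left(-1\right)^{3}\right) - -6 + \left(-1 - 3 \left(-1\right)^{3}\right) \left(-6\right)\right) \left(-11\right) = 14 \left(-1 - -2 + 6 + \left(-1 - -3\right) \left(-6\right)\right) \left(-11\right) = 14 \left(-1 + \left(-1 + 3\right) + 6 + \left(-1 + 3\right) \left(-6\right)\right) \left(-11\right) = 14 \left(-1 + 2 + 6 + 2 \left(-6\right)\right) \left(-11\right) = 14 \left(-1 + 2 + 6 - 12\right) \left(-11\right) = 14 \left(-5\right) \left(-11\right) = \left(-70\right) \left(-11\right) = 770$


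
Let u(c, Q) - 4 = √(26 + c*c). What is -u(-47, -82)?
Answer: -4 - √2235 ≈ -51.276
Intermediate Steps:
u(c, Q) = 4 + √(26 + c²) (u(c, Q) = 4 + √(26 + c*c) = 4 + √(26 + c²))
-u(-47, -82) = -(4 + √(26 + (-47)²)) = -(4 + √(26 + 2209)) = -(4 + √2235) = -4 - √2235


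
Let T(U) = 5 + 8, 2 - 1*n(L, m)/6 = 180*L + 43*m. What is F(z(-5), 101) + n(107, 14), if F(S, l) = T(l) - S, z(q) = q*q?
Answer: -119172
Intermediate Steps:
n(L, m) = 12 - 1080*L - 258*m (n(L, m) = 12 - 6*(180*L + 43*m) = 12 - 6*(43*m + 180*L) = 12 + (-1080*L - 258*m) = 12 - 1080*L - 258*m)
T(U) = 13
z(q) = q²
F(S, l) = 13 - S
F(z(-5), 101) + n(107, 14) = (13 - 1*(-5)²) + (12 - 1080*107 - 258*14) = (13 - 1*25) + (12 - 115560 - 3612) = (13 - 25) - 119160 = -12 - 119160 = -119172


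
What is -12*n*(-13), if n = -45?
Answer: -7020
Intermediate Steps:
-12*n*(-13) = -12*(-45)*(-13) = 540*(-13) = -7020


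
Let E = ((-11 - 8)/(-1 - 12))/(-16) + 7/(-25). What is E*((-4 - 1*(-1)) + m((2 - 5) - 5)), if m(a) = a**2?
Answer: -117791/5200 ≈ -22.652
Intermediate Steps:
E = -1931/5200 (E = -19/(-13)*(-1/16) + 7*(-1/25) = -19*(-1/13)*(-1/16) - 7/25 = (19/13)*(-1/16) - 7/25 = -19/208 - 7/25 = -1931/5200 ≈ -0.37135)
E*((-4 - 1*(-1)) + m((2 - 5) - 5)) = -1931*((-4 - 1*(-1)) + ((2 - 5) - 5)**2)/5200 = -1931*((-4 + 1) + (-3 - 5)**2)/5200 = -1931*(-3 + (-8)**2)/5200 = -1931*(-3 + 64)/5200 = -1931/5200*61 = -117791/5200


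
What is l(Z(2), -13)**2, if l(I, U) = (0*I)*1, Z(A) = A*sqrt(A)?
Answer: 0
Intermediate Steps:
Z(A) = A**(3/2)
l(I, U) = 0 (l(I, U) = 0*1 = 0)
l(Z(2), -13)**2 = 0**2 = 0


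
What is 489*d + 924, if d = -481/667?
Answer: 381099/667 ≈ 571.36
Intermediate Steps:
d = -481/667 (d = -481*1/667 = -481/667 ≈ -0.72114)
489*d + 924 = 489*(-481/667) + 924 = -235209/667 + 924 = 381099/667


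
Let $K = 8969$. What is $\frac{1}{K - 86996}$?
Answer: $- \frac{1}{78027} \approx -1.2816 \cdot 10^{-5}$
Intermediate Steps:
$\frac{1}{K - 86996} = \frac{1}{8969 - 86996} = \frac{1}{-78027} = - \frac{1}{78027}$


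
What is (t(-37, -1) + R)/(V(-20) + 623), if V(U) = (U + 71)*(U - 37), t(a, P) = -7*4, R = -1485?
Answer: 1513/2284 ≈ 0.66243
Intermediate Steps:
t(a, P) = -28
V(U) = (-37 + U)*(71 + U) (V(U) = (71 + U)*(-37 + U) = (-37 + U)*(71 + U))
(t(-37, -1) + R)/(V(-20) + 623) = (-28 - 1485)/((-2627 + (-20)² + 34*(-20)) + 623) = -1513/((-2627 + 400 - 680) + 623) = -1513/(-2907 + 623) = -1513/(-2284) = -1513*(-1/2284) = 1513/2284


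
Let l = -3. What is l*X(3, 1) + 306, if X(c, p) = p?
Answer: 303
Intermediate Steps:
l*X(3, 1) + 306 = -3*1 + 306 = -3 + 306 = 303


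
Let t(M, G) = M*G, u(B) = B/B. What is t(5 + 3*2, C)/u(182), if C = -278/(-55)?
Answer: 278/5 ≈ 55.600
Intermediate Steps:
C = 278/55 (C = -278*(-1)/55 = -1*(-278/55) = 278/55 ≈ 5.0545)
u(B) = 1
t(M, G) = G*M
t(5 + 3*2, C)/u(182) = (278*(5 + 3*2)/55)/1 = (278*(5 + 6)/55)*1 = ((278/55)*11)*1 = (278/5)*1 = 278/5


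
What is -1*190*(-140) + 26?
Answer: 26626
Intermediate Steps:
-1*190*(-140) + 26 = -190*(-140) + 26 = 26600 + 26 = 26626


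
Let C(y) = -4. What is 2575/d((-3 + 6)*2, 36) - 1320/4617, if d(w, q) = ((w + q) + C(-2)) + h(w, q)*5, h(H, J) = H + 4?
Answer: 3924205/135432 ≈ 28.975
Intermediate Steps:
h(H, J) = 4 + H
d(w, q) = 16 + q + 6*w (d(w, q) = ((w + q) - 4) + (4 + w)*5 = ((q + w) - 4) + (20 + 5*w) = (-4 + q + w) + (20 + 5*w) = 16 + q + 6*w)
2575/d((-3 + 6)*2, 36) - 1320/4617 = 2575/(16 + 36 + 6*((-3 + 6)*2)) - 1320/4617 = 2575/(16 + 36 + 6*(3*2)) - 1320*1/4617 = 2575/(16 + 36 + 6*6) - 440/1539 = 2575/(16 + 36 + 36) - 440/1539 = 2575/88 - 440/1539 = 3924205/135432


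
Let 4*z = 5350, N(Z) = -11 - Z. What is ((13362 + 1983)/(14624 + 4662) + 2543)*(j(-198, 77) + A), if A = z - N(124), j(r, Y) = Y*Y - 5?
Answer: 725739298899/38572 ≈ 1.8815e+7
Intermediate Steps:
z = 2675/2 (z = (¼)*5350 = 2675/2 ≈ 1337.5)
j(r, Y) = -5 + Y² (j(r, Y) = Y² - 5 = -5 + Y²)
A = 2945/2 (A = 2675/2 - (-11 - 1*124) = 2675/2 - (-11 - 124) = 2675/2 - 1*(-135) = 2675/2 + 135 = 2945/2 ≈ 1472.5)
((13362 + 1983)/(14624 + 4662) + 2543)*(j(-198, 77) + A) = ((13362 + 1983)/(14624 + 4662) + 2543)*((-5 + 77²) + 2945/2) = (15345/19286 + 2543)*((-5 + 5929) + 2945/2) = (15345*(1/19286) + 2543)*(5924 + 2945/2) = (15345/19286 + 2543)*(14793/2) = (49059643/19286)*(14793/2) = 725739298899/38572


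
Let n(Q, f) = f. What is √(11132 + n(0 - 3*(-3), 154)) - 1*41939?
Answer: -41939 + 3*√1254 ≈ -41833.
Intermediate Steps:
√(11132 + n(0 - 3*(-3), 154)) - 1*41939 = √(11132 + 154) - 1*41939 = √11286 - 41939 = 3*√1254 - 41939 = -41939 + 3*√1254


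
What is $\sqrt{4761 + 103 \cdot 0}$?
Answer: $69$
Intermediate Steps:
$\sqrt{4761 + 103 \cdot 0} = \sqrt{4761 + 0} = \sqrt{4761} = 69$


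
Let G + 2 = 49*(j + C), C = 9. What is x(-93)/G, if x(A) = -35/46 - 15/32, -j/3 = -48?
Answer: -181/1103264 ≈ -0.00016406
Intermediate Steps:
j = 144 (j = -3*(-48) = 144)
x(A) = -905/736 (x(A) = -35*1/46 - 15*1/32 = -35/46 - 15/32 = -905/736)
G = 7495 (G = -2 + 49*(144 + 9) = -2 + 49*153 = -2 + 7497 = 7495)
x(-93)/G = -905/736/7495 = -905/736*1/7495 = -181/1103264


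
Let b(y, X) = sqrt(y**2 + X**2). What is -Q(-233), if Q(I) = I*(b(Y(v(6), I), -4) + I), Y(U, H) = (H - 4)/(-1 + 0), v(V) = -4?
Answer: -54289 + 233*sqrt(56185) ≈ 939.86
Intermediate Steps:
Y(U, H) = 4 - H (Y(U, H) = (-4 + H)/(-1) = (-4 + H)*(-1) = 4 - H)
b(y, X) = sqrt(X**2 + y**2)
Q(I) = I*(I + sqrt(16 + (4 - I)**2)) (Q(I) = I*(sqrt((-4)**2 + (4 - I)**2) + I) = I*(sqrt(16 + (4 - I)**2) + I) = I*(I + sqrt(16 + (4 - I)**2)))
-Q(-233) = -(-233)*(-233 + sqrt(16 + (-4 - 233)**2)) = -(-233)*(-233 + sqrt(16 + (-237)**2)) = -(-233)*(-233 + sqrt(16 + 56169)) = -(-233)*(-233 + sqrt(56185)) = -(54289 - 233*sqrt(56185)) = -54289 + 233*sqrt(56185)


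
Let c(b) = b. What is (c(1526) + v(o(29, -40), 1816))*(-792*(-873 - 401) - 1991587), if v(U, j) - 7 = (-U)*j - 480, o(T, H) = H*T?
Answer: -2070896273927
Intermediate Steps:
v(U, j) = -473 - U*j (v(U, j) = 7 + ((-U)*j - 480) = 7 + (-U*j - 480) = 7 + (-480 - U*j) = -473 - U*j)
(c(1526) + v(o(29, -40), 1816))*(-792*(-873 - 401) - 1991587) = (1526 + (-473 - 1*(-40*29)*1816))*(-792*(-873 - 401) - 1991587) = (1526 + (-473 - 1*(-1160)*1816))*(-792*(-1274) - 1991587) = (1526 + (-473 + 2106560))*(1009008 - 1991587) = (1526 + 2106087)*(-982579) = 2107613*(-982579) = -2070896273927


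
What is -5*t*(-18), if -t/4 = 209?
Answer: -75240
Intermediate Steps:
t = -836 (t = -4*209 = -836)
-5*t*(-18) = -5*(-836)*(-18) = 4180*(-18) = -75240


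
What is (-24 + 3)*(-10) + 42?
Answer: 252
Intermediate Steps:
(-24 + 3)*(-10) + 42 = -21*(-10) + 42 = 210 + 42 = 252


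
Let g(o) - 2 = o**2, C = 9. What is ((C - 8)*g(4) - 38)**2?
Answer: 400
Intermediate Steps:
g(o) = 2 + o**2
((C - 8)*g(4) - 38)**2 = ((9 - 8)*(2 + 4**2) - 38)**2 = (1*(2 + 16) - 38)**2 = (1*18 - 38)**2 = (18 - 38)**2 = (-20)**2 = 400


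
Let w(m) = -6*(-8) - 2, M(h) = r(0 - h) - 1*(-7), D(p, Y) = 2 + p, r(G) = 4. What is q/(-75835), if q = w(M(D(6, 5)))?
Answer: -46/75835 ≈ -0.00060658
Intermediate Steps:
M(h) = 11 (M(h) = 4 - 1*(-7) = 4 + 7 = 11)
w(m) = 46 (w(m) = 48 - 2 = 46)
q = 46
q/(-75835) = 46/(-75835) = 46*(-1/75835) = -46/75835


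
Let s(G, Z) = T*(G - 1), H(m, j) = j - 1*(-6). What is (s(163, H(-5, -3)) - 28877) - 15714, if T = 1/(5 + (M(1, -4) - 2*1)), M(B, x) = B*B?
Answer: -89101/2 ≈ -44551.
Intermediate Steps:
M(B, x) = B²
H(m, j) = 6 + j (H(m, j) = j + 6 = 6 + j)
T = ¼ (T = 1/(5 + (1² - 2*1)) = 1/(5 + (1 - 2)) = 1/(5 - 1) = 1/4 = ¼ ≈ 0.25000)
s(G, Z) = -¼ + G/4 (s(G, Z) = (G - 1)/4 = (-1 + G)/4 = -¼ + G/4)
(s(163, H(-5, -3)) - 28877) - 15714 = ((-¼ + (¼)*163) - 28877) - 15714 = ((-¼ + 163/4) - 28877) - 15714 = (81/2 - 28877) - 15714 = -57673/2 - 15714 = -89101/2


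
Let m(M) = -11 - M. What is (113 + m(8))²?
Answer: 8836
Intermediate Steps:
(113 + m(8))² = (113 + (-11 - 1*8))² = (113 + (-11 - 8))² = (113 - 19)² = 94² = 8836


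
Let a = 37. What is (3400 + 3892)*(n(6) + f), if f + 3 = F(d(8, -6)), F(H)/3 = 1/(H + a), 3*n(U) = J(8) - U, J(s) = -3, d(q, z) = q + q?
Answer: -2296980/53 ≈ -43339.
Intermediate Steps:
d(q, z) = 2*q
n(U) = -1 - U/3 (n(U) = (-3 - U)/3 = -1 - U/3)
F(H) = 3/(37 + H) (F(H) = 3/(H + 37) = 3/(37 + H))
f = -156/53 (f = -3 + 3/(37 + 2*8) = -3 + 3/(37 + 16) = -3 + 3/53 = -156/53 ≈ -2.9434)
(3400 + 3892)*(n(6) + f) = (3400 + 3892)*((-1 - ⅓*6) - 156/53) = 7292*((-1 - 2) - 156/53) = 7292*(-3 - 156/53) = 7292*(-315/53) = -2296980/53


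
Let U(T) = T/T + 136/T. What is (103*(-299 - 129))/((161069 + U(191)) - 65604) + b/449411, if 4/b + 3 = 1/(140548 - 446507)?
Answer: -868332025500110616/1880416269756372959 ≈ -0.46178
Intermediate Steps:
U(T) = 1 + 136/T
b = -611918/458939 (b = 4/(-3 + 1/(140548 - 446507)) = 4/(-3 + 1/(-305959)) = 4/(-3 - 1/305959) = 4/(-917878/305959) = 4*(-305959/917878) = -611918/458939 ≈ -1.3333)
(103*(-299 - 129))/((161069 + U(191)) - 65604) + b/449411 = (103*(-299 - 129))/((161069 + (136 + 191)/191) - 65604) - 611918/458939/449411 = (103*(-428))/((161069 + (1/191)*327) - 65604) - 611918/458939*1/449411 = -44084/((161069 + 327/191) - 65604) - 611918/206252234929 = -44084/(30764506/191 - 65604) - 611918/206252234929 = -44084/18234142/191 - 611918/206252234929 = -44084*191/18234142 - 611918/206252234929 = -4210022/9117071 - 611918/206252234929 = -868332025500110616/1880416269756372959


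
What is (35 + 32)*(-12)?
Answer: -804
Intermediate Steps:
(35 + 32)*(-12) = 67*(-12) = -804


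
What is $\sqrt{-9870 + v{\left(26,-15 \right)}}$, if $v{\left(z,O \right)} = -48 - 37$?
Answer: $i \sqrt{9955} \approx 99.775 i$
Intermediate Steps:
$v{\left(z,O \right)} = -85$
$\sqrt{-9870 + v{\left(26,-15 \right)}} = \sqrt{-9870 - 85} = \sqrt{-9955} = i \sqrt{9955}$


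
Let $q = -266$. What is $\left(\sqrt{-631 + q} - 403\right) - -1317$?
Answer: $914 + i \sqrt{897} \approx 914.0 + 29.95 i$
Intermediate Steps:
$\left(\sqrt{-631 + q} - 403\right) - -1317 = \left(\sqrt{-631 - 266} - 403\right) - -1317 = \left(\sqrt{-897} - 403\right) + 1317 = \left(i \sqrt{897} - 403\right) + 1317 = \left(-403 + i \sqrt{897}\right) + 1317 = 914 + i \sqrt{897}$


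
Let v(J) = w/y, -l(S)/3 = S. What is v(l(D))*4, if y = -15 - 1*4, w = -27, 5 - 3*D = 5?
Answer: 108/19 ≈ 5.6842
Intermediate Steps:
D = 0 (D = 5/3 - ⅓*5 = 5/3 - 5/3 = 0)
y = -19 (y = -15 - 4 = -19)
l(S) = -3*S
v(J) = 27/19 (v(J) = -27/(-19) = -27*(-1/19) = 27/19)
v(l(D))*4 = (27/19)*4 = 108/19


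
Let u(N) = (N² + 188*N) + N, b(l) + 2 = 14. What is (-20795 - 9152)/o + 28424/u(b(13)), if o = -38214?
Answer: 10726175/853446 ≈ 12.568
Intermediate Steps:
b(l) = 12 (b(l) = -2 + 14 = 12)
u(N) = N² + 189*N
(-20795 - 9152)/o + 28424/u(b(13)) = (-20795 - 9152)/(-38214) + 28424/((12*(189 + 12))) = -29947*(-1/38214) + 28424/((12*201)) = 29947/38214 + 28424/2412 = 29947/38214 + 28424*(1/2412) = 29947/38214 + 7106/603 = 10726175/853446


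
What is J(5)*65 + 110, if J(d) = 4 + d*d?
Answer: 1995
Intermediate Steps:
J(d) = 4 + d**2
J(5)*65 + 110 = (4 + 5**2)*65 + 110 = (4 + 25)*65 + 110 = 29*65 + 110 = 1885 + 110 = 1995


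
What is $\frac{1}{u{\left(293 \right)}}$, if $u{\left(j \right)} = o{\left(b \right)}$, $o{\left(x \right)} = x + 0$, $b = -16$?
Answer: $- \frac{1}{16} \approx -0.0625$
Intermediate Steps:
$o{\left(x \right)} = x$
$u{\left(j \right)} = -16$
$\frac{1}{u{\left(293 \right)}} = \frac{1}{-16} = - \frac{1}{16}$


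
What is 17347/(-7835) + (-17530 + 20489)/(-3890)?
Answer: -18132719/6095630 ≈ -2.9747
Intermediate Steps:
17347/(-7835) + (-17530 + 20489)/(-3890) = 17347*(-1/7835) + 2959*(-1/3890) = -17347/7835 - 2959/3890 = -18132719/6095630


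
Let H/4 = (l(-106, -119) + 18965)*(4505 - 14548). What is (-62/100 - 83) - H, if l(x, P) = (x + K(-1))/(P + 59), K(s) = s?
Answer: 114290030467/150 ≈ 7.6193e+8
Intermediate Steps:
l(x, P) = (-1 + x)/(59 + P) (l(x, P) = (x - 1)/(P + 59) = (-1 + x)/(59 + P))
H = -11429004301/15 (H = 4*(((-1 - 106)/(59 - 119) + 18965)*(4505 - 14548)) = 4*((-107/(-60) + 18965)*(-10043)) = 4*((-1/60*(-107) + 18965)*(-10043)) = 4*((107/60 + 18965)*(-10043)) = 4*((1138007/60)*(-10043)) = 4*(-11429004301/60) = -11429004301/15 ≈ -7.6193e+8)
(-62/100 - 83) - H = (-62/100 - 83) - 1*(-11429004301/15) = ((1/100)*(-62) - 83) + 11429004301/15 = (-31/50 - 83) + 11429004301/15 = -4181/50 + 11429004301/15 = 114290030467/150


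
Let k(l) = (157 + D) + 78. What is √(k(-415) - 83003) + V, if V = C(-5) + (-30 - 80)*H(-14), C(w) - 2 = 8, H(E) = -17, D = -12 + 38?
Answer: 1880 + I*√82742 ≈ 1880.0 + 287.65*I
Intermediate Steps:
D = 26
k(l) = 261 (k(l) = (157 + 26) + 78 = 183 + 78 = 261)
C(w) = 10 (C(w) = 2 + 8 = 10)
V = 1880 (V = 10 + (-30 - 80)*(-17) = 10 - 110*(-17) = 10 + 1870 = 1880)
√(k(-415) - 83003) + V = √(261 - 83003) + 1880 = √(-82742) + 1880 = I*√82742 + 1880 = 1880 + I*√82742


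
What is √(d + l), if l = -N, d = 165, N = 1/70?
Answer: √808430/70 ≈ 12.845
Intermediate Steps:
N = 1/70 ≈ 0.014286
l = -1/70 (l = -1*1/70 = -1/70 ≈ -0.014286)
√(d + l) = √(165 - 1/70) = √(11549/70) = √808430/70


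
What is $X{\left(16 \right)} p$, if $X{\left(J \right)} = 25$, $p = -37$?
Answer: $-925$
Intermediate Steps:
$X{\left(16 \right)} p = 25 \left(-37\right) = -925$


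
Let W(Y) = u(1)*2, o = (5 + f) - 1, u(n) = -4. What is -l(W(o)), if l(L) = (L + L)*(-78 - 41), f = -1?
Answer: -1904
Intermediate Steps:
o = 3 (o = (5 - 1) - 1 = 4 - 1 = 3)
W(Y) = -8 (W(Y) = -4*2 = -8)
l(L) = -238*L (l(L) = (2*L)*(-119) = -238*L)
-l(W(o)) = -(-238)*(-8) = -1*1904 = -1904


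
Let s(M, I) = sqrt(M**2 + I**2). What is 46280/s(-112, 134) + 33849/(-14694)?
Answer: -11283/4898 + 4628*sqrt(305)/305 ≈ 262.69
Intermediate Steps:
s(M, I) = sqrt(I**2 + M**2)
46280/s(-112, 134) + 33849/(-14694) = 46280/(sqrt(134**2 + (-112)**2)) + 33849/(-14694) = 46280/(sqrt(17956 + 12544)) + 33849*(-1/14694) = 46280/(sqrt(30500)) - 11283/4898 = 46280/((10*sqrt(305))) - 11283/4898 = 46280*(sqrt(305)/3050) - 11283/4898 = 4628*sqrt(305)/305 - 11283/4898 = -11283/4898 + 4628*sqrt(305)/305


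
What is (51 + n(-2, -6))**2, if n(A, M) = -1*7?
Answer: 1936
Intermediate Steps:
n(A, M) = -7
(51 + n(-2, -6))**2 = (51 - 7)**2 = 44**2 = 1936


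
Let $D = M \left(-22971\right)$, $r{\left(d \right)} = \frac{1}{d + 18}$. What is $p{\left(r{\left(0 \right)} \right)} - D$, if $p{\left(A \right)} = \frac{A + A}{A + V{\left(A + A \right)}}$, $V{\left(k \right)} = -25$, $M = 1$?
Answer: $\frac{10313977}{449} \approx 22971.0$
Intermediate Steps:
$r{\left(d \right)} = \frac{1}{18 + d}$
$p{\left(A \right)} = \frac{2 A}{-25 + A}$ ($p{\left(A \right)} = \frac{A + A}{A - 25} = \frac{2 A}{-25 + A}$)
$D = -22971$ ($D = 1 \left(-22971\right) = -22971$)
$p{\left(r{\left(0 \right)} \right)} - D = \frac{2}{\left(18 + 0\right) \left(-25 + \frac{1}{18 + 0}\right)} - -22971 = \frac{2}{18 \left(-25 + \frac{1}{18}\right)} + 22971 = 2 \cdot \frac{1}{18} \frac{1}{-25 + \frac{1}{18}} + 22971 = 2 \cdot \frac{1}{18} \frac{1}{- \frac{449}{18}} + 22971 = 2 \cdot \frac{1}{18} \left(- \frac{18}{449}\right) + 22971 = - \frac{2}{449} + 22971 = \frac{10313977}{449}$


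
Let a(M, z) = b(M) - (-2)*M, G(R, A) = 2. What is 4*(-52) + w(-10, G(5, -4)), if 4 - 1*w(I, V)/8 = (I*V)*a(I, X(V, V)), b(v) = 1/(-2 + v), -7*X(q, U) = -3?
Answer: -10168/3 ≈ -3389.3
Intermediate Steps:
X(q, U) = 3/7 (X(q, U) = -⅐*(-3) = 3/7)
a(M, z) = 1/(-2 + M) + 2*M (a(M, z) = 1/(-2 + M) - (-2)*M = 1/(-2 + M) + 2*M)
w(I, V) = 32 - 8*I*V*(1 + 2*I*(-2 + I))/(-2 + I)
4*(-52) + w(-10, G(5, -4)) = 4*(-52) + 8*(-8 + 4*(-10) - 1*(-10)*2*(1 + 2*(-10)*(-2 - 10)))/(-2 - 10) = -208 + 8*(-8 - 40 - 1*(-10)*2*(1 + 2*(-10)*(-12)))/(-12) = -208 + 8*(-1/12)*(-8 - 40 - 1*(-10)*2*(1 + 240)) = -208 + 8*(-1/12)*(-8 - 40 - 1*(-10)*2*241) = -208 + 8*(-1/12)*(-8 - 40 + 4820) = -208 + 8*(-1/12)*4772 = -208 - 9544/3 = -10168/3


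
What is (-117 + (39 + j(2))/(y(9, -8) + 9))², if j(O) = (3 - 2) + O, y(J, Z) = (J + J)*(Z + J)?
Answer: 1079521/81 ≈ 13327.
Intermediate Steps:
y(J, Z) = 2*J*(J + Z) (y(J, Z) = (2*J)*(J + Z) = 2*J*(J + Z))
j(O) = 1 + O
(-117 + (39 + j(2))/(y(9, -8) + 9))² = (-117 + (39 + (1 + 2))/(2*9*(9 - 8) + 9))² = (-117 + (39 + 3)/(2*9*1 + 9))² = (-117 + 42/(18 + 9))² = (-117 + 42/27)² = (-117 + 42*(1/27))² = (-117 + 14/9)² = (-1039/9)² = 1079521/81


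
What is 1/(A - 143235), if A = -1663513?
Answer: -1/1806748 ≈ -5.5348e-7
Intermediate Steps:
1/(A - 143235) = 1/(-1663513 - 143235) = 1/(-1806748) = -1/1806748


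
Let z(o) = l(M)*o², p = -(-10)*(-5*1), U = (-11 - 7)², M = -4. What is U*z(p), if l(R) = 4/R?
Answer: -810000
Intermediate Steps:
U = 324 (U = (-18)² = 324)
p = -50 (p = -(-10)*(-5) = -10*5 = -50)
z(o) = -o² (z(o) = (4/(-4))*o² = (4*(-¼))*o² = -o²)
U*z(p) = 324*(-1*(-50)²) = 324*(-1*2500) = 324*(-2500) = -810000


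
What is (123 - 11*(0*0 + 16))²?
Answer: 2809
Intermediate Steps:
(123 - 11*(0*0 + 16))² = (123 - 11*(0 + 16))² = (123 - 11*16)² = (123 - 176)² = (-53)² = 2809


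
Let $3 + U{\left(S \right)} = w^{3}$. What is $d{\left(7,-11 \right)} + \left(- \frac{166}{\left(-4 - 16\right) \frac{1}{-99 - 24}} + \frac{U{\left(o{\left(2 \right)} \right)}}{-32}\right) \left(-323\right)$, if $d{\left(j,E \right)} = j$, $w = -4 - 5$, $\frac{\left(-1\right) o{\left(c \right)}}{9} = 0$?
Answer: $\frac{12894763}{40} \approx 3.2237 \cdot 10^{5}$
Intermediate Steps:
$o{\left(c \right)} = 0$ ($o{\left(c \right)} = \left(-9\right) 0 = 0$)
$w = -9$
$U{\left(S \right)} = -732$ ($U{\left(S \right)} = -3 + \left(-9\right)^{3} = -3 - 729 = -732$)
$d{\left(7,-11 \right)} + \left(- \frac{166}{\left(-4 - 16\right) \frac{1}{-99 - 24}} + \frac{U{\left(o{\left(2 \right)} \right)}}{-32}\right) \left(-323\right) = 7 + \left(- \frac{166}{\left(-4 - 16\right) \frac{1}{-99 - 24}} - \frac{732}{-32}\right) \left(-323\right) = 7 + \left(- \frac{166}{\left(-20\right) \frac{1}{-123}} - - \frac{183}{8}\right) \left(-323\right) = 7 + \left(- \frac{166}{\left(-20\right) \left(- \frac{1}{123}\right)} + \frac{183}{8}\right) \left(-323\right) = 7 + \left(- \frac{166}{\frac{20}{123}} + \frac{183}{8}\right) \left(-323\right) = 7 + \left(\left(-166\right) \frac{123}{20} + \frac{183}{8}\right) \left(-323\right) = 7 + \left(- \frac{10209}{10} + \frac{183}{8}\right) \left(-323\right) = 7 - - \frac{12894483}{40} = 7 + \frac{12894483}{40} = \frac{12894763}{40}$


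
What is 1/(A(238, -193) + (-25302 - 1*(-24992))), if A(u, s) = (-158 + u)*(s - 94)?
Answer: -1/23270 ≈ -4.2974e-5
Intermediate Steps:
A(u, s) = (-158 + u)*(-94 + s)
1/(A(238, -193) + (-25302 - 1*(-24992))) = 1/((14852 - 158*(-193) - 94*238 - 193*238) + (-25302 - 1*(-24992))) = 1/((14852 + 30494 - 22372 - 45934) + (-25302 + 24992)) = 1/(-22960 - 310) = 1/(-23270) = -1/23270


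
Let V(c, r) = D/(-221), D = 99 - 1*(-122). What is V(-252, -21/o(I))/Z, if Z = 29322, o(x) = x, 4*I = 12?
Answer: -1/29322 ≈ -3.4104e-5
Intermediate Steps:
I = 3 (I = (1/4)*12 = 3)
D = 221 (D = 99 + 122 = 221)
V(c, r) = -1 (V(c, r) = 221/(-221) = 221*(-1/221) = -1)
V(-252, -21/o(I))/Z = -1/29322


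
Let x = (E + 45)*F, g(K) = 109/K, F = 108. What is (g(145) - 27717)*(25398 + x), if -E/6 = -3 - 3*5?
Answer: -168478481232/145 ≈ -1.1619e+9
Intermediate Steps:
E = 108 (E = -6*(-3 - 3*5) = -6*(-3 - 15) = -6*(-18) = 108)
x = 16524 (x = (108 + 45)*108 = 153*108 = 16524)
(g(145) - 27717)*(25398 + x) = (109/145 - 27717)*(25398 + 16524) = (109*(1/145) - 27717)*41922 = (109/145 - 27717)*41922 = -4018856/145*41922 = -168478481232/145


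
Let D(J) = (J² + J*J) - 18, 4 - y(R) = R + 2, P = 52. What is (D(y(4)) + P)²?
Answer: 1764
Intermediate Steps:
y(R) = 2 - R (y(R) = 4 - (R + 2) = 4 - (2 + R) = 4 + (-2 - R) = 2 - R)
D(J) = -18 + 2*J² (D(J) = (J² + J²) - 18 = 2*J² - 18 = -18 + 2*J²)
(D(y(4)) + P)² = ((-18 + 2*(2 - 1*4)²) + 52)² = ((-18 + 2*(2 - 4)²) + 52)² = ((-18 + 2*(-2)²) + 52)² = ((-18 + 2*4) + 52)² = ((-18 + 8) + 52)² = (-10 + 52)² = 42² = 1764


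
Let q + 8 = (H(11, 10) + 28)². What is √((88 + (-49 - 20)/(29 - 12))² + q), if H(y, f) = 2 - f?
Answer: √2149617/17 ≈ 86.245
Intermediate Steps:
q = 392 (q = -8 + ((2 - 1*10) + 28)² = -8 + ((2 - 10) + 28)² = -8 + (-8 + 28)² = -8 + 20² = -8 + 400 = 392)
√((88 + (-49 - 20)/(29 - 12))² + q) = √((88 + (-49 - 20)/(29 - 12))² + 392) = √((88 - 69/17)² + 392) = √((1427/17)² + 392) = √(2036329/289 + 392) = √(2149617/289) = √2149617/17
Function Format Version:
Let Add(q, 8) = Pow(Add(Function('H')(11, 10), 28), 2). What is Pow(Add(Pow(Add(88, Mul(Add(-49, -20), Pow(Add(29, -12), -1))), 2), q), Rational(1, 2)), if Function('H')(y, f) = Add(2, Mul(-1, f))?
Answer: Mul(Rational(1, 17), Pow(2149617, Rational(1, 2))) ≈ 86.245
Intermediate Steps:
q = 392 (q = Add(-8, Pow(Add(Add(2, Mul(-1, 10)), 28), 2)) = Add(-8, Pow(Add(Add(2, -10), 28), 2)) = Add(-8, Pow(Add(-8, 28), 2)) = Add(-8, Pow(20, 2)) = Add(-8, 400) = 392)
Pow(Add(Pow(Add(88, Mul(Add(-49, -20), Pow(Add(29, -12), -1))), 2), q), Rational(1, 2)) = Pow(Add(Pow(Add(88, Mul(Add(-49, -20), Pow(Add(29, -12), -1))), 2), 392), Rational(1, 2)) = Pow(Add(Pow(Add(88, Mul(-69, Pow(17, -1))), 2), 392), Rational(1, 2)) = Pow(Add(Pow(Add(88, Mul(-69, Rational(1, 17))), 2), 392), Rational(1, 2)) = Pow(Add(Pow(Add(88, Rational(-69, 17)), 2), 392), Rational(1, 2)) = Pow(Add(Pow(Rational(1427, 17), 2), 392), Rational(1, 2)) = Pow(Add(Rational(2036329, 289), 392), Rational(1, 2)) = Pow(Rational(2149617, 289), Rational(1, 2)) = Mul(Rational(1, 17), Pow(2149617, Rational(1, 2)))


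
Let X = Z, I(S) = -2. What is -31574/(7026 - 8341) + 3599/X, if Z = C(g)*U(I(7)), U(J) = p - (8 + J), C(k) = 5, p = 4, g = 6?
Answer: -883389/2630 ≈ -335.89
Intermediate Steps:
U(J) = -4 - J (U(J) = 4 - (8 + J) = 4 + (-8 - J) = -4 - J)
Z = -10 (Z = 5*(-4 - 1*(-2)) = 5*(-4 + 2) = 5*(-2) = -10)
X = -10
-31574/(7026 - 8341) + 3599/X = -31574/(7026 - 8341) + 3599/(-10) = -31574/(-1315) + 3599*(-⅒) = -31574*(-1/1315) - 3599/10 = 31574/1315 - 3599/10 = -883389/2630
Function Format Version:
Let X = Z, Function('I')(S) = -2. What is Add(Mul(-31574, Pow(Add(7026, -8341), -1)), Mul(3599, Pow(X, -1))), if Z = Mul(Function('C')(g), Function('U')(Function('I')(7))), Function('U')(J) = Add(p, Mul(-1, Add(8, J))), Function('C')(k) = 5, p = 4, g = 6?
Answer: Rational(-883389, 2630) ≈ -335.89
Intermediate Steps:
Function('U')(J) = Add(-4, Mul(-1, J)) (Function('U')(J) = Add(4, Mul(-1, Add(8, J))) = Add(4, Add(-8, Mul(-1, J))) = Add(-4, Mul(-1, J)))
Z = -10 (Z = Mul(5, Add(-4, Mul(-1, -2))) = Mul(5, Add(-4, 2)) = Mul(5, -2) = -10)
X = -10
Add(Mul(-31574, Pow(Add(7026, -8341), -1)), Mul(3599, Pow(X, -1))) = Add(Mul(-31574, Pow(Add(7026, -8341), -1)), Mul(3599, Pow(-10, -1))) = Add(Mul(-31574, Pow(-1315, -1)), Mul(3599, Rational(-1, 10))) = Add(Mul(-31574, Rational(-1, 1315)), Rational(-3599, 10)) = Add(Rational(31574, 1315), Rational(-3599, 10)) = Rational(-883389, 2630)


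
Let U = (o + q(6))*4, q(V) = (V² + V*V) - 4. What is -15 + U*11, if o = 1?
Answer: 3021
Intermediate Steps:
q(V) = -4 + 2*V² (q(V) = (V² + V²) - 4 = 2*V² - 4 = -4 + 2*V²)
U = 276 (U = (1 + (-4 + 2*6²))*4 = (1 + (-4 + 2*36))*4 = (1 + (-4 + 72))*4 = (1 + 68)*4 = 69*4 = 276)
-15 + U*11 = -15 + 276*11 = -15 + 3036 = 3021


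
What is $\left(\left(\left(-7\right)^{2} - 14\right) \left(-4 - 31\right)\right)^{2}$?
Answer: $1500625$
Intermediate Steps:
$\left(\left(\left(-7\right)^{2} - 14\right) \left(-4 - 31\right)\right)^{2} = \left(\left(49 - 14\right) \left(-35\right)\right)^{2} = \left(35 \left(-35\right)\right)^{2} = \left(-1225\right)^{2} = 1500625$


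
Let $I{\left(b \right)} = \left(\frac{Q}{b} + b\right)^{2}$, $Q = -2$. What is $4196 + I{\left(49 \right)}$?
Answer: $\frac{15829797}{2401} \approx 6593.0$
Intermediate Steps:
$I{\left(b \right)} = \left(b - \frac{2}{b}\right)^{2}$ ($I{\left(b \right)} = \left(- \frac{2}{b} + b\right)^{2} = \left(b - \frac{2}{b}\right)^{2}$)
$4196 + I{\left(49 \right)} = 4196 + \frac{\left(-2 + 49^{2}\right)^{2}}{2401} = 4196 + \frac{\left(-2 + 2401\right)^{2}}{2401} = 4196 + \frac{2399^{2}}{2401} = 4196 + \frac{1}{2401} \cdot 5755201 = 4196 + \frac{5755201}{2401} = \frac{15829797}{2401}$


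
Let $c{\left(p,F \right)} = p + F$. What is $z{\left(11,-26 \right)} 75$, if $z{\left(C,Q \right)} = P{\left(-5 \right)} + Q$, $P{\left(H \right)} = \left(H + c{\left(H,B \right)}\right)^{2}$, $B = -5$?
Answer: $14925$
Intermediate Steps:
$c{\left(p,F \right)} = F + p$
$P{\left(H \right)} = \left(-5 + 2 H\right)^{2}$ ($P{\left(H \right)} = \left(H + \left(-5 + H\right)\right)^{2} = \left(-5 + 2 H\right)^{2}$)
$z{\left(C,Q \right)} = 225 + Q$ ($z{\left(C,Q \right)} = \left(-5 + 2 \left(-5\right)\right)^{2} + Q = \left(-5 - 10\right)^{2} + Q = \left(-15\right)^{2} + Q = 225 + Q$)
$z{\left(11,-26 \right)} 75 = \left(225 - 26\right) 75 = 199 \cdot 75 = 14925$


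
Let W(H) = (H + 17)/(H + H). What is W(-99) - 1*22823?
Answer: -2259436/99 ≈ -22823.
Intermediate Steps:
W(H) = (17 + H)/(2*H) (W(H) = (17 + H)/((2*H)) = (17 + H)*(1/(2*H)) = (17 + H)/(2*H))
W(-99) - 1*22823 = (½)*(17 - 99)/(-99) - 1*22823 = (½)*(-1/99)*(-82) - 22823 = 41/99 - 22823 = -2259436/99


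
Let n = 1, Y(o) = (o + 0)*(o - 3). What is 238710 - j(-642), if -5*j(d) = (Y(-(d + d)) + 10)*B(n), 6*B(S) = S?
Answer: 4403057/15 ≈ 2.9354e+5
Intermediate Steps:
Y(o) = o*(-3 + o)
B(S) = S/6
j(d) = -1/3 + d*(-3 - 2*d)/15 (j(d) = -((-(d + d))*(-3 - (d + d)) + 10)*(1/6)*1/5 = -((-2*d)*(-3 - 2*d) + 10)/(5*6) = -(-2*d*(-3 - 2*d) + 10)/(5*6) = -(10 - 2*d*(-3 - 2*d))/(5*6) = -(5/3 - d*(-3 - 2*d)/3)/5 = -1/3 + d*(-3 - 2*d)/15)
238710 - j(-642) = 238710 - (-1/3 - 1/15*(-642)*(3 + 2*(-642))) = 238710 - (-1/3 - 1/15*(-642)*(3 - 1284)) = 238710 - (-1/3 - 1/15*(-642)*(-1281)) = 238710 - (-1/3 - 274134/5) = 238710 - 1*(-822407/15) = 238710 + 822407/15 = 4403057/15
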